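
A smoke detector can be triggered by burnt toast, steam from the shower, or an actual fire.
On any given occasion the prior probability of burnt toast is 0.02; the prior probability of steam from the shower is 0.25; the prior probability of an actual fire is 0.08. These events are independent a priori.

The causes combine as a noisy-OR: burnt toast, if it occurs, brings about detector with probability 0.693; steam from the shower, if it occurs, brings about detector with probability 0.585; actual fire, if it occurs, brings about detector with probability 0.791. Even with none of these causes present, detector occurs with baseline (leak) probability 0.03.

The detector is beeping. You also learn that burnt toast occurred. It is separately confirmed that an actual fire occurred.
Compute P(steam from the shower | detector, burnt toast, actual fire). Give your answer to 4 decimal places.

Under noisy-OR, P(detector | causes) = 1 − (1−0.03)·∏(1−qᵢ) over the active causes.
P(detector | burnt toast, actual fire) = 0.937762×0.75 + 0.974171×0.25 = 0.703321 + 0.243543 = 0.946864
The steam from the shower-present share is 0.974171×0.25 = 0.243543.
P(steam from the shower | detector, burnt toast, actual fire) = 0.243543 / 0.946864 ≈ 0.2572

P(steam from the shower | detector, burnt toast, actual fire) ≈ 0.2572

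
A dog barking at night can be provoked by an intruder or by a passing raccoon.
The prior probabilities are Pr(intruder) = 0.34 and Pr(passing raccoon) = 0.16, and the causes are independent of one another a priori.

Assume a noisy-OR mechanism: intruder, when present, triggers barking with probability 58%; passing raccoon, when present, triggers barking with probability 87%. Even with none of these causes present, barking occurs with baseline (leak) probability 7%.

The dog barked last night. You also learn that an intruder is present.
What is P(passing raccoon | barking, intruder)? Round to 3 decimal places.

P(passing raccoon | barking, intruder) ≈ 0.229

Under noisy-OR, P(barking | causes) = 1 − (1−0.07)·∏(1−qᵢ) over the active causes.
P(barking | intruder) = 0.6094·0.84 + 0.949222·0.16 = 0.511896 + 0.151876 = 0.663772
Of this, 0.151876 comes from 0.949222·0.16 (the passing raccoon=true cases).
Hence the posterior is 0.151876/0.663772 ≈ 0.229.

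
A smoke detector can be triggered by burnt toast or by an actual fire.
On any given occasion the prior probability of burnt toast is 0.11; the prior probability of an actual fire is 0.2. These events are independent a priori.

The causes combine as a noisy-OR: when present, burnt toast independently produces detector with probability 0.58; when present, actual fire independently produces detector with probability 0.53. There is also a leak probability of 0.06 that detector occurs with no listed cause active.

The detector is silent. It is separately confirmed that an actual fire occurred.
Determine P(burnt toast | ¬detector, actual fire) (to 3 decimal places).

Under noisy-OR, P(detector | causes) = 1 − (1−0.06)·∏(1−qᵢ) over the active causes.
By total probability over both values of burnt toast:
  P(¬detector | actual fire) = 0.4418×0.89 + 0.185556×0.11
        = 0.393202 + 0.020411 = 0.413613
The terms with burnt toast present sum to 0.020411, so
  P(burnt toast | ¬detector, actual fire) = 0.020411 / 0.413613 ≈ 0.049

P(burnt toast | ¬detector, actual fire) ≈ 0.049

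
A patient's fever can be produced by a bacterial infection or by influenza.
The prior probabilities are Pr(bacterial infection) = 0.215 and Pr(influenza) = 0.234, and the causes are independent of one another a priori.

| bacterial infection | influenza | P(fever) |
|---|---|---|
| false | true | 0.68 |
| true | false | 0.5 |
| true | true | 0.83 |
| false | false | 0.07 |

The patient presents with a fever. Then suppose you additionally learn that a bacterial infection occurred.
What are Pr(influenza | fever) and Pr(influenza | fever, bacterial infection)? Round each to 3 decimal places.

Pr(influenza | fever) ≈ 0.573; Pr(influenza | fever, bacterial infection) ≈ 0.336

P(fever) = 0.07*0.785*0.766 + 0.68*0.785*0.234 + 0.5*0.215*0.766 + 0.83*0.215*0.234 = 0.042092 + 0.124909 + 0.082345 + 0.041757 = 0.291103
Restricting to configurations with influenza present: 0.124909 + 0.041757 = 0.166666.
So P(influenza | fever) = 0.166666/0.291103 ≈ 0.573.

Now also conditioning on bacterial infection=true:
Weight on influenza=true, given the evidence: 0.83·0.234 = 0.194220
The normalizing constant is 0.5·0.766 + 0.83·0.234 = 0.577220
P(influenza | fever, bacterial infection) = 0.194220/0.577220 ≈ 0.336
Conditioning on bacterial infection lowers the posterior on influenza: the classic explaining-away effect in a common-effect structure.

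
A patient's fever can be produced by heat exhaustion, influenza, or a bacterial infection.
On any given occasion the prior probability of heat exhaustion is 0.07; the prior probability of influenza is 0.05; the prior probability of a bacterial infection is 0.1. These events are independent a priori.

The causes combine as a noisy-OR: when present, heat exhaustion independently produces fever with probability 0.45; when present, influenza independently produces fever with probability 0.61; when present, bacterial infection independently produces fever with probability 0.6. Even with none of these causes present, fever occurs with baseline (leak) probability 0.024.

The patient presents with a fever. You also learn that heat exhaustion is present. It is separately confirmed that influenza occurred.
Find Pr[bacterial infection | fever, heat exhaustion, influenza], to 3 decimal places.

Under noisy-OR, P(fever | causes) = 1 − (1−0.024)·∏(1−qᵢ) over the active causes.
For the numerator, keep only bacterial infection=true terms: 0.916259*0.1 = 0.091626
Normalizer over all consistent configurations: 0.790648*0.9 + 0.916259*0.1 = 0.803209
Posterior = 0.091626 / 0.803209 ≈ 0.114

Pr[bacterial infection | fever, heat exhaustion, influenza] ≈ 0.114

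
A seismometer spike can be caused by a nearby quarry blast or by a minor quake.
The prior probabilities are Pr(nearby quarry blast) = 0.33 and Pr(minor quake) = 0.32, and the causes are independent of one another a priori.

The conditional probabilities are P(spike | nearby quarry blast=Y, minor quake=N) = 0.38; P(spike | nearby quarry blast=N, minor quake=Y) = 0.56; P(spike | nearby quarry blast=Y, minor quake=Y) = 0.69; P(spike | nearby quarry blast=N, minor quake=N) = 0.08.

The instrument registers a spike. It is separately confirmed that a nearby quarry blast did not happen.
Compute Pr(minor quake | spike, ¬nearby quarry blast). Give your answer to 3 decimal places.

Numerator (weight on configurations with minor quake): 0.56·0.32 = 0.179200
The normalizing constant is 0.08·0.68 + 0.56·0.32 = 0.233600
Posterior = 0.179200 / 0.233600 ≈ 0.767

Pr(minor quake | spike, ¬nearby quarry blast) ≈ 0.767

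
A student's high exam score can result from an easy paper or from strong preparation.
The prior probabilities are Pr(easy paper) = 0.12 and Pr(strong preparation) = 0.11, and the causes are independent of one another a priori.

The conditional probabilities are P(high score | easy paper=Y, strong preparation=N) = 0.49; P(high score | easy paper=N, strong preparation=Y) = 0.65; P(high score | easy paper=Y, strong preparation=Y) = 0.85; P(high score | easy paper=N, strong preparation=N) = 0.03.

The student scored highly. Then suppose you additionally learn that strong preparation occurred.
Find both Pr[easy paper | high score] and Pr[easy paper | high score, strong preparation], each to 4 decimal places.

Pr[easy paper | high score] ≈ 0.4238; Pr[easy paper | high score, strong preparation] ≈ 0.1513

P(high score) = 0.03·0.88·0.89 + 0.65·0.88·0.11 + 0.49·0.12·0.89 + 0.85·0.12·0.11 = 0.023496 + 0.062920 + 0.052332 + 0.011220 = 0.149968
The easy paper-present share is 0.052332 + 0.011220 = 0.063552.
P(easy paper | high score) = 0.063552 / 0.149968 ≈ 0.4238

With the extra evidence:
P(high score | strong preparation) = 0.65·0.88 + 0.85·0.12 = 0.572000 + 0.102000 = 0.674000
Restricting to configurations with easy paper present: 0.85·0.12 = 0.102000.
P(easy paper | high score, strong preparation) = 0.102000 / 0.674000 ≈ 0.1513
This is intercausal reasoning (explaining away): once strong preparation accounts for the high score, easy paper becomes less likely.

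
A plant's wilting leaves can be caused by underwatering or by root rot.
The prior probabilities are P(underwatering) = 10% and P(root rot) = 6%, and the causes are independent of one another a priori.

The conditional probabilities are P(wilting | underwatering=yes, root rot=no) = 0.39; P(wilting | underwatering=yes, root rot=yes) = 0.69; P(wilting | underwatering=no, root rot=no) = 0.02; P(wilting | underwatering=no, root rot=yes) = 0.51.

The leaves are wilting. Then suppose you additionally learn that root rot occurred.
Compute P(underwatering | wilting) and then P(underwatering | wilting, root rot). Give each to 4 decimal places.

P(underwatering | wilting) ≈ 0.4785; P(underwatering | wilting, root rot) ≈ 0.1307

P(wilting) = 0.02*0.9*0.94 + 0.51*0.9*0.06 + 0.39*0.1*0.94 + 0.69*0.1*0.06 = 0.016920 + 0.027540 + 0.036660 + 0.004140 = 0.085260
Of this, 0.040800 comes from 0.036660 + 0.004140 (the underwatering=true cases).
So P(underwatering | wilting) = 0.040800/0.085260 ≈ 0.4785.

With the extra evidence:
Sum P(wilting|·) weighted by the priors over both values of underwatering:
  P(wilting | root rot) = 0.51×0.9 + 0.69×0.1
        = 0.459000 + 0.069000 = 0.528000
Keeping only the underwatering-present terms gives 0.069000, so
  P(underwatering | wilting, root rot) = 0.069000 / 0.528000 ≈ 0.1307
The drop from 0.4785 to 0.1307 is the explaining-away (discounting) effect.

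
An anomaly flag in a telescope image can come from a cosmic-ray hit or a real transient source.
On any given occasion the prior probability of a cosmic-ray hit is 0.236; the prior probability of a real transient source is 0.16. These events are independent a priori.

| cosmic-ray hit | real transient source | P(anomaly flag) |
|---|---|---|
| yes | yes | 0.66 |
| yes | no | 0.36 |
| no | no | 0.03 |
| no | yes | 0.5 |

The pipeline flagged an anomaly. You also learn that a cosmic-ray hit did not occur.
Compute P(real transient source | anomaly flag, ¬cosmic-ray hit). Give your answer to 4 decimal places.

P(real transient source | anomaly flag, ¬cosmic-ray hit) ≈ 0.7605

P(anomaly flag | ¬cosmic-ray hit) = 0.03·0.84 + 0.5·0.16 = 0.025200 + 0.080000 = 0.105200
The real transient source-present share is 0.5·0.16 = 0.080000.
Hence the posterior is 0.080000/0.105200 ≈ 0.7605.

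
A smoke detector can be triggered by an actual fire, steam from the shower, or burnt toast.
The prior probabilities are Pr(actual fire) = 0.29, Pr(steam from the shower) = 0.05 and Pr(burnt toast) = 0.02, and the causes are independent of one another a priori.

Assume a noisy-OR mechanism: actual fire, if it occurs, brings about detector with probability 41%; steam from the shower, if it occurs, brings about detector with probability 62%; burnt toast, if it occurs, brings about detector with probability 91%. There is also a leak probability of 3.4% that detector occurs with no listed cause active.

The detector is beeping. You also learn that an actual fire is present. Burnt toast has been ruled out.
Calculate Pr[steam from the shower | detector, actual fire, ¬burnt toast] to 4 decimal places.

Pr[steam from the shower | detector, actual fire, ¬burnt toast] ≈ 0.0875

Under noisy-OR, P(detector | causes) = 1 − (1−0.034)·∏(1−qᵢ) over the active causes.
Weight on steam from the shower=true, given the evidence: 0.783423*0.05 = 0.039171
Normalizer over all consistent configurations: 0.43006*0.95 + 0.783423*0.05 = 0.447728
Posterior = 0.039171 / 0.447728 ≈ 0.0875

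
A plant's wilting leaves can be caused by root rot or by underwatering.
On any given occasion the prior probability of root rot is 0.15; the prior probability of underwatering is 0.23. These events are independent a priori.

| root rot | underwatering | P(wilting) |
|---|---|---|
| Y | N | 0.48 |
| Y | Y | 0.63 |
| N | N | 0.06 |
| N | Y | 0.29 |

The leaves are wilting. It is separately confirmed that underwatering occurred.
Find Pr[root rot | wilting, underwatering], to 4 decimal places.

Pr[root rot | wilting, underwatering] ≈ 0.2771

For the numerator, keep only root rot=true terms: 0.63·0.15 = 0.094500
Normalizer over all consistent configurations: 0.29·0.85 + 0.63·0.15 = 0.341000
P(root rot | wilting, underwatering) = 0.094500/0.341000 ≈ 0.2771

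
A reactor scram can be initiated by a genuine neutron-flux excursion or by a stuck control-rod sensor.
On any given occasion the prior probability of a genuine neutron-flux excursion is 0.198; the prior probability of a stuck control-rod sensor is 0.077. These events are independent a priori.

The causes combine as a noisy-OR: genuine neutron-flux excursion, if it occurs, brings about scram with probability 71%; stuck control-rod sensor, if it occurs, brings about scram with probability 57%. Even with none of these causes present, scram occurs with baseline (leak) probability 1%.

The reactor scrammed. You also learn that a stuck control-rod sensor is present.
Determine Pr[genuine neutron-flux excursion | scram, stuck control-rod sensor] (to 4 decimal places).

Under noisy-OR, P(scram | causes) = 1 − (1−0.01)·∏(1−qᵢ) over the active causes.
For the numerator, keep only genuine neutron-flux excursion=true terms: 0.876547×0.198 = 0.173556
The normalizing constant is 0.5743×0.802 + 0.876547×0.198 = 0.634145
Posterior = 0.173556 / 0.634145 ≈ 0.2737

Pr[genuine neutron-flux excursion | scram, stuck control-rod sensor] ≈ 0.2737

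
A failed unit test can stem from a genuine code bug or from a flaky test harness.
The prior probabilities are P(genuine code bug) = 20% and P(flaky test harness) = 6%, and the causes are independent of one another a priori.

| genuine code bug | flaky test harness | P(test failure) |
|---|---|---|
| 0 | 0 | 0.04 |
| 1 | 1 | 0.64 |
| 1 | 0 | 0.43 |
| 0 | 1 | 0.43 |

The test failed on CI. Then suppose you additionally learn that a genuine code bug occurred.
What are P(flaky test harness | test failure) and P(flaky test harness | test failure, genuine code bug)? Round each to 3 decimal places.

P(flaky test harness | test failure) ≈ 0.203; P(flaky test harness | test failure, genuine code bug) ≈ 0.087

By total probability over the 4 (genuine code bug, flaky test harness) configurations:
  P(test failure) = 0.04×0.8×0.94 + 0.43×0.8×0.06 + 0.43×0.2×0.94 + 0.64×0.2×0.06
        = 0.030080 + 0.020640 + 0.080840 + 0.007680 = 0.139240
Keeping only the flaky test harness-present terms gives 0.028320, so
  P(flaky test harness | test failure) = 0.028320 / 0.139240 ≈ 0.203

With the extra evidence:
Sum P(test failure|·) weighted by the priors over both values of flaky test harness:
  P(test failure | genuine code bug) = 0.43×0.94 + 0.64×0.06
        = 0.404200 + 0.038400 = 0.442600
Configurations with flaky test harness contribute 0.038400, so
  P(flaky test harness | test failure, genuine code bug) = 0.038400 / 0.442600 ≈ 0.087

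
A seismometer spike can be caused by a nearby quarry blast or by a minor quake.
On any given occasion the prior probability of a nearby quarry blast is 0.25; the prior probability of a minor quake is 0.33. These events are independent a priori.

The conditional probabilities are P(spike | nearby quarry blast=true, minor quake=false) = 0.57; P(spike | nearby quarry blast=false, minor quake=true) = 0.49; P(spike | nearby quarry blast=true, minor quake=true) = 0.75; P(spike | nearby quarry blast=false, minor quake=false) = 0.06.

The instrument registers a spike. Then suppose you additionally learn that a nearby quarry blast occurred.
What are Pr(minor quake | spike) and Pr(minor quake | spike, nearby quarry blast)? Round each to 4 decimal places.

P(spike) = 0.06×0.75×0.67 + 0.49×0.75×0.33 + 0.57×0.25×0.67 + 0.75×0.25×0.33 = 0.030150 + 0.121275 + 0.095475 + 0.061875 = 0.308775
Of this, 0.183150 comes from 0.121275 + 0.061875 (the minor quake=true cases).
P(minor quake | spike) = 0.183150 / 0.308775 ≈ 0.5932

Now condition on the additional information:
Sum P(spike|·) weighted by the priors over both values of minor quake:
  P(spike | nearby quarry blast) = 0.57×0.67 + 0.75×0.33
        = 0.381900 + 0.247500 = 0.629400
The terms with minor quake present sum to 0.247500, so
  P(minor quake | spike, nearby quarry blast) = 0.247500 / 0.629400 ≈ 0.3932
This is intercausal reasoning (explaining away): once nearby quarry blast accounts for the spike, minor quake becomes less likely.

Pr(minor quake | spike) ≈ 0.5932; Pr(minor quake | spike, nearby quarry blast) ≈ 0.3932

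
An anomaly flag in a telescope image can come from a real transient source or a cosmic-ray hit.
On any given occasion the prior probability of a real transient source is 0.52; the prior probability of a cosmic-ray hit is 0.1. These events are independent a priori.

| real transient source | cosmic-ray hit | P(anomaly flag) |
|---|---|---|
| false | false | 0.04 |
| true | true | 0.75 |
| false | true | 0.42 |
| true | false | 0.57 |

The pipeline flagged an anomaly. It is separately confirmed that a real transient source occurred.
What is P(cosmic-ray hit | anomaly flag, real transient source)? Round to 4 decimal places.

Enumerate both values of cosmic-ray hit and weight by the priors:
  P(anomaly flag | real transient source) = 0.57*0.9 + 0.75*0.1
        = 0.513000 + 0.075000 = 0.588000
Keeping only the cosmic-ray hit-present terms gives 0.075000, so
  P(cosmic-ray hit | anomaly flag, real transient source) = 0.075000 / 0.588000 ≈ 0.1276

P(cosmic-ray hit | anomaly flag, real transient source) ≈ 0.1276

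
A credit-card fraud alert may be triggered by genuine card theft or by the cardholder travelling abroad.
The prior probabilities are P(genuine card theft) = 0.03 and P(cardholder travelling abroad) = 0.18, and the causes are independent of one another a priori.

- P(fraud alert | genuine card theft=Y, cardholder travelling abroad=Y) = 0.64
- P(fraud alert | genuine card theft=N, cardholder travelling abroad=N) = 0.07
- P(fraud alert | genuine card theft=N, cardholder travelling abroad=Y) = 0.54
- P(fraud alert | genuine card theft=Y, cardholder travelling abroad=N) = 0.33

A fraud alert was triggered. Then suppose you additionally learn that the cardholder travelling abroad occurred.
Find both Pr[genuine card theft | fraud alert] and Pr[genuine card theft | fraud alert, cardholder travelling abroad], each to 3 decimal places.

Pr[genuine card theft | fraud alert] ≈ 0.072; Pr[genuine card theft | fraud alert, cardholder travelling abroad] ≈ 0.035

For the numerator, keep only genuine card theft=true terms: 0.008118 + 0.003456 = 0.011574
The normalizing constant is 0.07*0.97*0.82 + 0.54*0.97*0.18 + 0.33*0.03*0.82 + 0.64*0.03*0.18 = 0.161536
P(genuine card theft | fraud alert) = 0.011574/0.161536 ≈ 0.072

Now also conditioning on cardholder travelling abroad=true:
Weight on genuine card theft=true, given the evidence: 0.64×0.03 = 0.019200
Normalizer over all consistent configurations: 0.54×0.97 + 0.64×0.03 = 0.543000
Posterior = 0.019200 / 0.543000 ≈ 0.035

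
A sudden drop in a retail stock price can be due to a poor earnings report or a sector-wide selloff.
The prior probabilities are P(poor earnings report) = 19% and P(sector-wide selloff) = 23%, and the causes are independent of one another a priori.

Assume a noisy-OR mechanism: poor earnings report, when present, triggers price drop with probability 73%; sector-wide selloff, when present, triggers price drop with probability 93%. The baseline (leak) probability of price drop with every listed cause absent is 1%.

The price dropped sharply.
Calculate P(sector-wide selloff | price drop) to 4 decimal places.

Under noisy-OR, P(price drop | causes) = 1 − (1−0.01)·∏(1−qᵢ) over the active causes.
Weight on sector-wide selloff=true, given the evidence: 0.173389 + 0.042882 = 0.216271
Denominator P(price drop): 0.01*0.81*0.77 + 0.9307*0.81*0.23 + 0.7327*0.19*0.77 + 0.981289*0.19*0.23 = 0.329702
P(sector-wide selloff | price drop) = 0.216271/0.329702 ≈ 0.6560

P(sector-wide selloff | price drop) ≈ 0.6560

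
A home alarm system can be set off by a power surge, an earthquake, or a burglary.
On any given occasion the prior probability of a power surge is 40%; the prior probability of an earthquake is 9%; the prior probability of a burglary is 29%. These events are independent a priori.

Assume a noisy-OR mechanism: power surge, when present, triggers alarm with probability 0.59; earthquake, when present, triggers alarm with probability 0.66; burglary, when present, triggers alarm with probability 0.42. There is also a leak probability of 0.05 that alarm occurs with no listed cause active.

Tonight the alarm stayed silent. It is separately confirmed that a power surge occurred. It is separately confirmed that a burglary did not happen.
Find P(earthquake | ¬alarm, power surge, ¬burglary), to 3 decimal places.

Under noisy-OR, P(alarm | causes) = 1 − (1−0.05)·∏(1−qᵢ) over the active causes.
P(¬alarm | power surge, ¬burglary) = 0.3895×0.91 + 0.13243×0.09 = 0.354445 + 0.011919 = 0.366364
Of this, 0.011919 comes from 0.13243×0.09 (the earthquake=true cases).
So P(earthquake | ¬alarm, power surge, ¬burglary) = 0.011919/0.366364 ≈ 0.033.

P(earthquake | ¬alarm, power surge, ¬burglary) ≈ 0.033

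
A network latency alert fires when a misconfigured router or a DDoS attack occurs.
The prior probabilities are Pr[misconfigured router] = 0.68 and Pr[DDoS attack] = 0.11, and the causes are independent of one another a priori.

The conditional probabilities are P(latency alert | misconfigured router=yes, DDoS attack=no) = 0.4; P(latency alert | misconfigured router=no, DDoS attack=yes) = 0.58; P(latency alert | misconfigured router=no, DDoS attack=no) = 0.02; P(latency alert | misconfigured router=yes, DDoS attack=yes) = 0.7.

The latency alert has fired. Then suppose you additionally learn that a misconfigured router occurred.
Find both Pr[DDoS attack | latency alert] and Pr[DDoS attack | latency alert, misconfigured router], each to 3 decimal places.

Weight on DDoS attack=true, given the evidence: 0.020416 + 0.052360 = 0.072776
Denominator P(latency alert): 0.02*0.32*0.89 + 0.58*0.32*0.11 + 0.4*0.68*0.89 + 0.7*0.68*0.11 = 0.320552
P(DDoS attack | latency alert) = 0.072776/0.320552 ≈ 0.227

With the extra evidence:
Numerator (weight on configurations with DDoS attack): 0.7×0.11 = 0.077000
The normalizing constant is 0.4×0.89 + 0.7×0.11 = 0.433000
Posterior = 0.077000 / 0.433000 ≈ 0.178

Pr[DDoS attack | latency alert] ≈ 0.227; Pr[DDoS attack | latency alert, misconfigured router] ≈ 0.178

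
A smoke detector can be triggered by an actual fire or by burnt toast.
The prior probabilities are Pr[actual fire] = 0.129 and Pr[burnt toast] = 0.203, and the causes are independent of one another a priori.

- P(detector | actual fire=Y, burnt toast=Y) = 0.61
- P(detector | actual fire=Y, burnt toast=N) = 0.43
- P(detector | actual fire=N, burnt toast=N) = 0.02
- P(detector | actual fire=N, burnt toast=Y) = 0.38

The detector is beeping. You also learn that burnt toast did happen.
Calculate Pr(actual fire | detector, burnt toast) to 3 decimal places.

Pr(actual fire | detector, burnt toast) ≈ 0.192

P(detector | burnt toast) = 0.38*0.871 + 0.61*0.129 = 0.330980 + 0.078690 = 0.409670
Restricting to configurations with actual fire present: 0.61*0.129 = 0.078690.
Hence the posterior is 0.078690/0.409670 ≈ 0.192.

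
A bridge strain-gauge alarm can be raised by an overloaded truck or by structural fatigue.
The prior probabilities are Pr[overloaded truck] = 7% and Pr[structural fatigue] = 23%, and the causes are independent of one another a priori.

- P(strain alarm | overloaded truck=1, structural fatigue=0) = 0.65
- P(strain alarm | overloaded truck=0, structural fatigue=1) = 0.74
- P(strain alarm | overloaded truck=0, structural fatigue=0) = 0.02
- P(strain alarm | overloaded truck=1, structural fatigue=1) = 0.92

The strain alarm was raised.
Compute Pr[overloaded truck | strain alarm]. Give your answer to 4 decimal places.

Pr[overloaded truck | strain alarm] ≈ 0.2241

For the numerator, keep only overloaded truck=true terms: 0.035035 + 0.014812 = 0.049847
Normalizer over all consistent configurations: 0.02*0.93*0.77 + 0.74*0.93*0.23 + 0.65*0.07*0.77 + 0.92*0.07*0.23 = 0.222455
P(overloaded truck | strain alarm) = 0.049847/0.222455 ≈ 0.2241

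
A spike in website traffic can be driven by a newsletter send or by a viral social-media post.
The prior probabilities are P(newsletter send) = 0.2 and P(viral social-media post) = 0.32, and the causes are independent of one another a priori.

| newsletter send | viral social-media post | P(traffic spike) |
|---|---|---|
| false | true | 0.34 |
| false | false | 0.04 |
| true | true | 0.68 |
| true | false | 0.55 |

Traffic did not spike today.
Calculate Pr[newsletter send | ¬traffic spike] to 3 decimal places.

Pr[newsletter send | ¬traffic spike] ≈ 0.106

P(¬traffic spike) = 0.96·0.8·0.68 + 0.66·0.8·0.32 + 0.45·0.2·0.68 + 0.32·0.2·0.32 = 0.522240 + 0.168960 + 0.061200 + 0.020480 = 0.772880
Of this, 0.081680 comes from 0.061200 + 0.020480 (the newsletter send=true cases).
So P(newsletter send | ¬traffic spike) = 0.081680/0.772880 ≈ 0.106.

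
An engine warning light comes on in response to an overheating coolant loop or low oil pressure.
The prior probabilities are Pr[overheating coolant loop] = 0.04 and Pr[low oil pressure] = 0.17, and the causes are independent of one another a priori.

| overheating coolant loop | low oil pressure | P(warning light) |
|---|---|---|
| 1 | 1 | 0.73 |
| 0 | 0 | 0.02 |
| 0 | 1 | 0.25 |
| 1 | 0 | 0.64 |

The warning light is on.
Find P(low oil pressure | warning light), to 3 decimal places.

Weight on low oil pressure=true, given the evidence: 0.040800 + 0.004964 = 0.045764
Denominator P(warning light): 0.02*0.96*0.83 + 0.25*0.96*0.17 + 0.64*0.04*0.83 + 0.73*0.04*0.17 = 0.082948
P(low oil pressure | warning light) = 0.045764/0.082948 ≈ 0.552

P(low oil pressure | warning light) ≈ 0.552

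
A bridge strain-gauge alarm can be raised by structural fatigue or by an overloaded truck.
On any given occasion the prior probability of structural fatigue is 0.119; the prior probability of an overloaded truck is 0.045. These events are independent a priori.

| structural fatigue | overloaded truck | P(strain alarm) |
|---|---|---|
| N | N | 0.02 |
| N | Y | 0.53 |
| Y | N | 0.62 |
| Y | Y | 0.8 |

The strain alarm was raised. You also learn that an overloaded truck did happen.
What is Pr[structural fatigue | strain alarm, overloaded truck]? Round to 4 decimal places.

Pr[structural fatigue | strain alarm, overloaded truck] ≈ 0.1694

Enumerate both values of structural fatigue and weight by the priors:
  P(strain alarm | overloaded truck) = 0.53*0.881 + 0.8*0.119
        = 0.466930 + 0.095200 = 0.562130
The terms with structural fatigue present sum to 0.095200, so
  P(structural fatigue | strain alarm, overloaded truck) = 0.095200 / 0.562130 ≈ 0.1694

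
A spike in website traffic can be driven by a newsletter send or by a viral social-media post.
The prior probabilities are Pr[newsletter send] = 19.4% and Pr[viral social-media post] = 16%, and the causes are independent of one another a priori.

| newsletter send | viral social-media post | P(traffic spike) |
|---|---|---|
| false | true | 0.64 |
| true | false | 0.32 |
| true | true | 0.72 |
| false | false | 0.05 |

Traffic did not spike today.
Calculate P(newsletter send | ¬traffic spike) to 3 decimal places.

Numerator (weight on configurations with newsletter send): 0.110813 + 0.008691 = 0.119504
Normalizer over all consistent configurations: 0.95×0.806×0.84 + 0.36×0.806×0.16 + 0.68×0.194×0.84 + 0.28×0.194×0.16 = 0.809118
P(newsletter send | ¬traffic spike) = 0.119504/0.809118 ≈ 0.148

P(newsletter send | ¬traffic spike) ≈ 0.148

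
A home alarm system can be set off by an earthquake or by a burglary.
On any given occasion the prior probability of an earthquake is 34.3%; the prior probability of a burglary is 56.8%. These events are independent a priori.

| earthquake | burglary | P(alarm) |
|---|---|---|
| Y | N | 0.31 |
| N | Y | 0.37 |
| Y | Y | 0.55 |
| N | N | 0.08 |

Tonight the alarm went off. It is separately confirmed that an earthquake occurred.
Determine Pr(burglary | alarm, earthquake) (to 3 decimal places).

P(alarm | earthquake) = 0.31·0.432 + 0.55·0.568 = 0.133920 + 0.312400 = 0.446320
The burglary-present share is 0.55·0.568 = 0.312400.
Hence the posterior is 0.312400/0.446320 ≈ 0.700.

Pr(burglary | alarm, earthquake) ≈ 0.700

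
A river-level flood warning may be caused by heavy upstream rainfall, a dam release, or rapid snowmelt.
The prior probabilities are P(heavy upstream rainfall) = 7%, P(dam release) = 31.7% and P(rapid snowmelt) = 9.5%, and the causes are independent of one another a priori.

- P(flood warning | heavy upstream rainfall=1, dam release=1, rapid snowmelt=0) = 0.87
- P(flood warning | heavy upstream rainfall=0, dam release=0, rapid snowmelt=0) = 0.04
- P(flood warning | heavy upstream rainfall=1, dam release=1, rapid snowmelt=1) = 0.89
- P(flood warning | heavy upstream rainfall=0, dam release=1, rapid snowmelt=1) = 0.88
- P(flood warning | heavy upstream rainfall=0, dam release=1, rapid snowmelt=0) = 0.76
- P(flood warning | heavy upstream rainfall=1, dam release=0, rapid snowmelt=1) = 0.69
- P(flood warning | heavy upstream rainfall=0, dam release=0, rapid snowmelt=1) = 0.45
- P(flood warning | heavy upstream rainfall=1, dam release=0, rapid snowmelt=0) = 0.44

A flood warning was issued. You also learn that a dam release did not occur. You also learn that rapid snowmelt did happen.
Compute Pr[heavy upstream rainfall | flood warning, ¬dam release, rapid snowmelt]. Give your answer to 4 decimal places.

Numerator (weight on configurations with heavy upstream rainfall): 0.69*0.07 = 0.048300
The normalizing constant is 0.45*0.93 + 0.69*0.07 = 0.466800
P(heavy upstream rainfall | flood warning, ¬dam release, rapid snowmelt) = 0.048300/0.466800 ≈ 0.1035

Pr[heavy upstream rainfall | flood warning, ¬dam release, rapid snowmelt] ≈ 0.1035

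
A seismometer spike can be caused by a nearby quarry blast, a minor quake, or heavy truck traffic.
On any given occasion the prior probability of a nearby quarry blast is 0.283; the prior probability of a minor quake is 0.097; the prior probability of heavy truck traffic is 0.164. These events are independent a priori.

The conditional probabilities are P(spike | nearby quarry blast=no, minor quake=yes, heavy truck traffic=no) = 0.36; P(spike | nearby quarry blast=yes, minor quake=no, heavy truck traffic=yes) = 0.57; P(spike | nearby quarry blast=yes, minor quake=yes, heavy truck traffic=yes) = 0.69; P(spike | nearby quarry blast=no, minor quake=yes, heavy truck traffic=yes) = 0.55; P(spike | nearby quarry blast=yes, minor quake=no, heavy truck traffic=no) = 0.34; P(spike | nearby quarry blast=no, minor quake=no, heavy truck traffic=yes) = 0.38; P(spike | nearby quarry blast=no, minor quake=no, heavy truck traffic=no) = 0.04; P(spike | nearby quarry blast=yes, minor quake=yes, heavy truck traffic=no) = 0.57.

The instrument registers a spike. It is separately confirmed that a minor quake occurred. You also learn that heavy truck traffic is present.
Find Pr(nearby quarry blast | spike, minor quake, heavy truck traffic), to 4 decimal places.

Enumerate both values of nearby quarry blast and weight by the priors:
  P(spike | minor quake, heavy truck traffic) = 0.55×0.717 + 0.69×0.283
        = 0.394350 + 0.195270 = 0.589620
Configurations with nearby quarry blast contribute 0.195270, so
  P(nearby quarry blast | spike, minor quake, heavy truck traffic) = 0.195270 / 0.589620 ≈ 0.3312

Pr(nearby quarry blast | spike, minor quake, heavy truck traffic) ≈ 0.3312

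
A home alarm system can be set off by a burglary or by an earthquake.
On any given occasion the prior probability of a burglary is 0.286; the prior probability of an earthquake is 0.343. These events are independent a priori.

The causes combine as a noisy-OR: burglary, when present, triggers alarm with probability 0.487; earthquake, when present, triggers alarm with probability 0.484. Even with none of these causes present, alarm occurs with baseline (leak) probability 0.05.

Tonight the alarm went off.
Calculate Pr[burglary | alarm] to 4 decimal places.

Under noisy-OR, P(alarm | causes) = 1 − (1−0.05)·∏(1−qᵢ) over the active causes.
P(alarm) = 0.05·0.714·0.657 + 0.5098·0.714·0.343 + 0.51265·0.286·0.657 + 0.748527·0.286·0.343 = 0.023455 + 0.124851 + 0.096328 + 0.073429 = 0.318063
The burglary-present share is 0.096328 + 0.073429 = 0.169757.
Hence the posterior is 0.169757/0.318063 ≈ 0.5337.

Pr[burglary | alarm] ≈ 0.5337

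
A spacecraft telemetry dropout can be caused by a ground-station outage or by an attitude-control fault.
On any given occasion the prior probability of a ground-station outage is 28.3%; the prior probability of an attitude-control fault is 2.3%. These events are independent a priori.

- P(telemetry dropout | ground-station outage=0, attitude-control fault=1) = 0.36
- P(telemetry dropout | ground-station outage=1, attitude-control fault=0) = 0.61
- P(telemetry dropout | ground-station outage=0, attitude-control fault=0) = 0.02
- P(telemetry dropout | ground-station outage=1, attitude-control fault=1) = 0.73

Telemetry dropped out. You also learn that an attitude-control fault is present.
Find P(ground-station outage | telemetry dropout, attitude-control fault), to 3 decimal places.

P(ground-station outage | telemetry dropout, attitude-control fault) ≈ 0.445

By total probability over both values of ground-station outage:
  P(telemetry dropout | attitude-control fault) = 0.36*0.717 + 0.73*0.283
        = 0.258120 + 0.206590 = 0.464710
The terms with ground-station outage present sum to 0.206590, so
  P(ground-station outage | telemetry dropout, attitude-control fault) = 0.206590 / 0.464710 ≈ 0.445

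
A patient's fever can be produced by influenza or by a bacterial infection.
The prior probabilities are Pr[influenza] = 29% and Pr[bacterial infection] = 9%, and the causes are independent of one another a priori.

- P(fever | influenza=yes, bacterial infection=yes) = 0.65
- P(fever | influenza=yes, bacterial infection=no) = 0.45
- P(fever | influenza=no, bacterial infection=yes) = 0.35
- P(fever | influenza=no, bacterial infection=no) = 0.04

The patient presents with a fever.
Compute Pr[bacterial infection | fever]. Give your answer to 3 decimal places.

P(fever) = 0.04*0.71*0.91 + 0.35*0.71*0.09 + 0.45*0.29*0.91 + 0.65*0.29*0.09 = 0.025844 + 0.022365 + 0.118755 + 0.016965 = 0.183929
The bacterial infection-present share is 0.022365 + 0.016965 = 0.039330.
Hence the posterior is 0.039330/0.183929 ≈ 0.214.

Pr[bacterial infection | fever] ≈ 0.214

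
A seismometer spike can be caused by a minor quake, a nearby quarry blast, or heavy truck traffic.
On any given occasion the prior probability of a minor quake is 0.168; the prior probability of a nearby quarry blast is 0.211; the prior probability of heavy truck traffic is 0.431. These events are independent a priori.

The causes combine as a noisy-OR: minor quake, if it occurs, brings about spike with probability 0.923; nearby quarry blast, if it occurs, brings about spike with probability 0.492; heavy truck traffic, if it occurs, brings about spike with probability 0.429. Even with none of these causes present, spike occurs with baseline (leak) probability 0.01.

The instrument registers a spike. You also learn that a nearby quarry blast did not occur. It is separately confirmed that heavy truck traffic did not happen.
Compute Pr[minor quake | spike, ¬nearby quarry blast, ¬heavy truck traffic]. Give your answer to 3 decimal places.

Under noisy-OR, P(spike | causes) = 1 − (1−0.01)·∏(1−qᵢ) over the active causes.
Enumerate both values of minor quake and weight by the priors:
  P(spike | ¬nearby quarry blast, ¬heavy truck traffic) = 0.01*0.832 + 0.92377*0.168
        = 0.008320 + 0.155193 = 0.163513
Configurations with minor quake contribute 0.155193, so
  P(minor quake | spike, ¬nearby quarry blast, ¬heavy truck traffic) = 0.155193 / 0.163513 ≈ 0.949

Pr[minor quake | spike, ¬nearby quarry blast, ¬heavy truck traffic] ≈ 0.949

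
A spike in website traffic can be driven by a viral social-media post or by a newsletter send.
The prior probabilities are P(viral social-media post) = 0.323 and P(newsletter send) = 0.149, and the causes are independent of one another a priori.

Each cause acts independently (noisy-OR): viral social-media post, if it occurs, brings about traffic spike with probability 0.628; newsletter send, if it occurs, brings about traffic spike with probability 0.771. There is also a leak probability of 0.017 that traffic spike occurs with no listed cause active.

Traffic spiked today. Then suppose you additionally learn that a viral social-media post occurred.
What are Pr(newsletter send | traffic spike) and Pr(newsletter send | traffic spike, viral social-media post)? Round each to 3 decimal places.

Under noisy-OR, P(traffic spike | causes) = 1 − (1−0.017)·∏(1−qᵢ) over the active causes.
For the numerator, keep only newsletter send=true terms: 0.078166 + 0.044097 = 0.122263
Normalizer over all consistent configurations: 0.017·0.677·0.851 + 0.774893·0.677·0.149 + 0.634324·0.323·0.851 + 0.91626·0.323·0.149 = 0.306416
Posterior = 0.122263 / 0.306416 ≈ 0.399

Now condition on the additional information:
P(traffic spike | viral social-media post) = 0.634324*0.851 + 0.91626*0.149 = 0.539810 + 0.136523 = 0.676333
The newsletter send-present share is 0.91626*0.149 = 0.136523.
So P(newsletter send | traffic spike, viral social-media post) = 0.136523/0.676333 ≈ 0.202.

Pr(newsletter send | traffic spike) ≈ 0.399; Pr(newsletter send | traffic spike, viral social-media post) ≈ 0.202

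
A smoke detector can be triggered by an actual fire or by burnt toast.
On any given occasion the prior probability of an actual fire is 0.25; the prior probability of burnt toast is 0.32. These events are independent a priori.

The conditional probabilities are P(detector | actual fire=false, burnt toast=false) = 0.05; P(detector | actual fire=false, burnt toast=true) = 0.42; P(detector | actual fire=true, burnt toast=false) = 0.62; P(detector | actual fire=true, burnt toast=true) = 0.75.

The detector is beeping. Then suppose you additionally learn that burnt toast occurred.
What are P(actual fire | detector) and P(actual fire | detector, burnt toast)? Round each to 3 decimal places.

P(detector) = 0.05*0.75*0.68 + 0.42*0.75*0.32 + 0.62*0.25*0.68 + 0.75*0.25*0.32 = 0.025500 + 0.100800 + 0.105400 + 0.060000 = 0.291700
The actual fire-present share is 0.105400 + 0.060000 = 0.165400.
So P(actual fire | detector) = 0.165400/0.291700 ≈ 0.567.

Now also conditioning on burnt toast=true:
Weight on actual fire=true, given the evidence: 0.75·0.25 = 0.187500
Denominator P(detector | burnt toast): 0.42·0.75 + 0.75·0.25 = 0.502500
P(actual fire | detector, burnt toast) = 0.187500/0.502500 ≈ 0.373

P(actual fire | detector) ≈ 0.567; P(actual fire | detector, burnt toast) ≈ 0.373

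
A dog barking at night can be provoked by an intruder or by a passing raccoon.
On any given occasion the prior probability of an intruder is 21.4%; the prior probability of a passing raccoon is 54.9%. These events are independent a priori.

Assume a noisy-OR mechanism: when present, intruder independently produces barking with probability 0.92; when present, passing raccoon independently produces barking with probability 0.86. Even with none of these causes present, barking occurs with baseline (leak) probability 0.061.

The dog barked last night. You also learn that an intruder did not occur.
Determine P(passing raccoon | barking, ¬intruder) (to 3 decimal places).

Under noisy-OR, P(barking | causes) = 1 − (1−0.061)·∏(1−qᵢ) over the active causes.
Sum P(barking|·) weighted by the priors over both values of passing raccoon:
  P(barking | ¬intruder) = 0.061*0.451 + 0.86854*0.549
        = 0.027511 + 0.476828 = 0.504339
Configurations with passing raccoon contribute 0.476828, so
  P(passing raccoon | barking, ¬intruder) = 0.476828 / 0.504339 ≈ 0.945

P(passing raccoon | barking, ¬intruder) ≈ 0.945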